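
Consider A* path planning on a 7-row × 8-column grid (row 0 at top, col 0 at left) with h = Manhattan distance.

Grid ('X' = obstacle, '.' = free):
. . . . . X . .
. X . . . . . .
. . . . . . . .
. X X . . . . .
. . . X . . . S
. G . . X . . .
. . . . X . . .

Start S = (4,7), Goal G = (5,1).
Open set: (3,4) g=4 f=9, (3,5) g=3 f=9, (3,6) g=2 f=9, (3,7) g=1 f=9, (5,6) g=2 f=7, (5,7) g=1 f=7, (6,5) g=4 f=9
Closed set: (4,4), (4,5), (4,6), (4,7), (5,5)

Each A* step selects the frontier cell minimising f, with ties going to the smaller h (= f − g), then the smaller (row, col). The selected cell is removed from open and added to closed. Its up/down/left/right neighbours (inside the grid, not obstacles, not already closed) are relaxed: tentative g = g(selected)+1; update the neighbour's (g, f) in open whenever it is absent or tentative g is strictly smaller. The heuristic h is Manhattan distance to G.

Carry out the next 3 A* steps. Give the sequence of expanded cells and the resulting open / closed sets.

step 1: expand (5,6) (f=7, h=5) → closed; open now [(3,4) g=4 f=9, (3,5) g=3 f=9, (3,6) g=2 f=9, (3,7) g=1 f=9, (5,7) g=1 f=7, (6,5) g=4 f=9, (6,6) g=3 f=9]
step 2: expand (5,7) (f=7, h=6) → closed; open now [(3,4) g=4 f=9, (3,5) g=3 f=9, (3,6) g=2 f=9, (3,7) g=1 f=9, (6,5) g=4 f=9, (6,6) g=3 f=9, (6,7) g=2 f=9]
step 3: expand (3,4) (f=9, h=5) → closed; open now [(2,4) g=5 f=11, (3,3) g=5 f=9, (3,5) g=3 f=9, (3,6) g=2 f=9, (3,7) g=1 f=9, (6,5) g=4 f=9, (6,6) g=3 f=9, (6,7) g=2 f=9]

order=[(5,6) → (5,7) → (3,4)]; open=[(2,4) g=5 f=11, (3,3) g=5 f=9, (3,5) g=3 f=9, (3,6) g=2 f=9, (3,7) g=1 f=9, (6,5) g=4 f=9, (6,6) g=3 f=9, (6,7) g=2 f=9]; closed=[(3,4), (4,4), (4,5), (4,6), (4,7), (5,5), (5,6), (5,7)]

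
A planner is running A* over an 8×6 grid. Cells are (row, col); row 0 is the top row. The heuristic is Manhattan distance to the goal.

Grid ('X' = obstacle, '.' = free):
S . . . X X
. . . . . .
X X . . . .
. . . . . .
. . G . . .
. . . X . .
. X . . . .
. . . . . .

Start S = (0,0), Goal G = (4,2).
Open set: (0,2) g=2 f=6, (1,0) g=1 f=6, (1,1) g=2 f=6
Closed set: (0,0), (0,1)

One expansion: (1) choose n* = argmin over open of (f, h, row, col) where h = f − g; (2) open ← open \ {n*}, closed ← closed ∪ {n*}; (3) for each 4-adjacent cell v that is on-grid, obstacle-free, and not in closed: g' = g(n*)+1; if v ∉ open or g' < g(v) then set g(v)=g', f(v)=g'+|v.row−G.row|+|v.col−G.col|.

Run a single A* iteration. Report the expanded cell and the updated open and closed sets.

step 1: expand (0,2) (f=6, h=4) → closed; open now [(0,3) g=3 f=8, (1,0) g=1 f=6, (1,1) g=2 f=6, (1,2) g=3 f=6]

expanded=(0,2); open=[(0,3) g=3 f=8, (1,0) g=1 f=6, (1,1) g=2 f=6, (1,2) g=3 f=6]; closed=[(0,0), (0,1), (0,2)]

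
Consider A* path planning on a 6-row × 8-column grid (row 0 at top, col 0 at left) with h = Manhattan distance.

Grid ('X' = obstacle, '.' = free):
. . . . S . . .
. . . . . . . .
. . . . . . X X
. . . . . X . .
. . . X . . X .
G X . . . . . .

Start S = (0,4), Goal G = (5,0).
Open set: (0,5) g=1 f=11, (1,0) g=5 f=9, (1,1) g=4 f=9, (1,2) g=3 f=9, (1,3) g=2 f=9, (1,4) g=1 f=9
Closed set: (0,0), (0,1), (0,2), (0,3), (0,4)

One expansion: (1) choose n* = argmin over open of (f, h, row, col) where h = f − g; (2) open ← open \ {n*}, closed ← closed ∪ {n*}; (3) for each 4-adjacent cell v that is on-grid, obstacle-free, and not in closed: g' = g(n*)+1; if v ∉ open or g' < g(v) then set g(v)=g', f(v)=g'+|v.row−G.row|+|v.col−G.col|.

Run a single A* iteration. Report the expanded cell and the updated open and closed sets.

step 1: expand (1,0) (f=9, h=4) → closed; open now [(0,5) g=1 f=11, (1,1) g=4 f=9, (1,2) g=3 f=9, (1,3) g=2 f=9, (1,4) g=1 f=9, (2,0) g=6 f=9]

expanded=(1,0); open=[(0,5) g=1 f=11, (1,1) g=4 f=9, (1,2) g=3 f=9, (1,3) g=2 f=9, (1,4) g=1 f=9, (2,0) g=6 f=9]; closed=[(0,0), (0,1), (0,2), (0,3), (0,4), (1,0)]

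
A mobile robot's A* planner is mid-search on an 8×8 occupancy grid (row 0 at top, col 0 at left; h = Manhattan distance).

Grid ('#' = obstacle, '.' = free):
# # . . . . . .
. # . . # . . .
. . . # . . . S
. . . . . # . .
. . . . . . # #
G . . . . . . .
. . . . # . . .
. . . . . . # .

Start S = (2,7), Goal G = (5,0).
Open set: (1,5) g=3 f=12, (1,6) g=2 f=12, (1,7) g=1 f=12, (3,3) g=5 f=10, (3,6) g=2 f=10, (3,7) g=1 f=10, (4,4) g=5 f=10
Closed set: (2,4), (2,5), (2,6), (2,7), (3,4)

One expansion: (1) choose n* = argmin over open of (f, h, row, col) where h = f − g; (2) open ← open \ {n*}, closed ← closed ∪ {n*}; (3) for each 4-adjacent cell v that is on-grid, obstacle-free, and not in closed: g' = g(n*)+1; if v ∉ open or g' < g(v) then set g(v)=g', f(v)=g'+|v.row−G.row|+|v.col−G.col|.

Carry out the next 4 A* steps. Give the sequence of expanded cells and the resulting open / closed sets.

order=[(3,3) → (3,2) → (3,1) → (3,0)]; open=[(1,5) g=3 f=12, (1,6) g=2 f=12, (1,7) g=1 f=12, (2,0) g=9 f=12, (2,1) g=8 f=12, (2,2) g=7 f=12, (3,6) g=2 f=10, (3,7) g=1 f=10, (4,0) g=9 f=10, (4,1) g=8 f=10, (4,2) g=7 f=10, (4,3) g=6 f=10, (4,4) g=5 f=10]; closed=[(2,4), (2,5), (2,6), (2,7), (3,0), (3,1), (3,2), (3,3), (3,4)]

step 1: expand (3,3) (f=10, h=5) → closed; open now [(1,5) g=3 f=12, (1,6) g=2 f=12, (1,7) g=1 f=12, (3,2) g=6 f=10, (3,6) g=2 f=10, (3,7) g=1 f=10, (4,3) g=6 f=10, (4,4) g=5 f=10]
step 2: expand (3,2) (f=10, h=4) → closed; open now [(1,5) g=3 f=12, (1,6) g=2 f=12, (1,7) g=1 f=12, (2,2) g=7 f=12, (3,1) g=7 f=10, (3,6) g=2 f=10, (3,7) g=1 f=10, (4,2) g=7 f=10, (4,3) g=6 f=10, (4,4) g=5 f=10]
step 3: expand (3,1) (f=10, h=3) → closed; open now [(1,5) g=3 f=12, (1,6) g=2 f=12, (1,7) g=1 f=12, (2,1) g=8 f=12, (2,2) g=7 f=12, (3,0) g=8 f=10, (3,6) g=2 f=10, (3,7) g=1 f=10, (4,1) g=8 f=10, (4,2) g=7 f=10, (4,3) g=6 f=10, (4,4) g=5 f=10]
step 4: expand (3,0) (f=10, h=2) → closed; open now [(1,5) g=3 f=12, (1,6) g=2 f=12, (1,7) g=1 f=12, (2,0) g=9 f=12, (2,1) g=8 f=12, (2,2) g=7 f=12, (3,6) g=2 f=10, (3,7) g=1 f=10, (4,0) g=9 f=10, (4,1) g=8 f=10, (4,2) g=7 f=10, (4,3) g=6 f=10, (4,4) g=5 f=10]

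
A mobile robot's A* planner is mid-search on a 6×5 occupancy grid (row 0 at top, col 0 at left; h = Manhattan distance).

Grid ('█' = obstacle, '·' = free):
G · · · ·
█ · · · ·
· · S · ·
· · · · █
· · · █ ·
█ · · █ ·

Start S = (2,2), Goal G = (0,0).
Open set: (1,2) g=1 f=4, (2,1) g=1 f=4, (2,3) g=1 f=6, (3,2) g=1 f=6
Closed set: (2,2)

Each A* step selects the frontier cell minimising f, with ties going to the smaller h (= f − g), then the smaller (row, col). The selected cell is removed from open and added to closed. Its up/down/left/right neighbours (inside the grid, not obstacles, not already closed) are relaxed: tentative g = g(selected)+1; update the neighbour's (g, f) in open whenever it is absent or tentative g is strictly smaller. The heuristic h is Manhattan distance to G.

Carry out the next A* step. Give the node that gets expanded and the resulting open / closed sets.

expanded=(1,2); open=[(0,2) g=2 f=4, (1,1) g=2 f=4, (1,3) g=2 f=6, (2,1) g=1 f=4, (2,3) g=1 f=6, (3,2) g=1 f=6]; closed=[(1,2), (2,2)]

step 1: expand (1,2) (f=4, h=3) → closed; open now [(0,2) g=2 f=4, (1,1) g=2 f=4, (1,3) g=2 f=6, (2,1) g=1 f=4, (2,3) g=1 f=6, (3,2) g=1 f=6]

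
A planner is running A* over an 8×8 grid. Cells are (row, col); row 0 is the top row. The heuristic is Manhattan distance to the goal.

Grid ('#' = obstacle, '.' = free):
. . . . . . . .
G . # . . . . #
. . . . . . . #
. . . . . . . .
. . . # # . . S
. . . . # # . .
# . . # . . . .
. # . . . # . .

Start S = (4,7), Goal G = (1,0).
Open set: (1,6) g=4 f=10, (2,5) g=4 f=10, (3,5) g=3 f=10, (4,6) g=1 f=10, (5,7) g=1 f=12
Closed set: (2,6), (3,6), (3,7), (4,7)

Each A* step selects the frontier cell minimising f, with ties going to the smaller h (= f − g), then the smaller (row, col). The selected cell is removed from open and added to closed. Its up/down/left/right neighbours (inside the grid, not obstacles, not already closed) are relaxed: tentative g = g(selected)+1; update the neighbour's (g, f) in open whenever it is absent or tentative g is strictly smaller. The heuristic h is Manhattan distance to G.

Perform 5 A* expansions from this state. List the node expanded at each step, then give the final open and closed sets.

step 1: expand (1,6) (f=10, h=6) → closed; open now [(0,6) g=5 f=12, (1,5) g=5 f=10, (2,5) g=4 f=10, (3,5) g=3 f=10, (4,6) g=1 f=10, (5,7) g=1 f=12]
step 2: expand (1,5) (f=10, h=5) → closed; open now [(0,5) g=6 f=12, (0,6) g=5 f=12, (1,4) g=6 f=10, (2,5) g=4 f=10, (3,5) g=3 f=10, (4,6) g=1 f=10, (5,7) g=1 f=12]
step 3: expand (1,4) (f=10, h=4) → closed; open now [(0,4) g=7 f=12, (0,5) g=6 f=12, (0,6) g=5 f=12, (1,3) g=7 f=10, (2,4) g=7 f=12, (2,5) g=4 f=10, (3,5) g=3 f=10, (4,6) g=1 f=10, (5,7) g=1 f=12]
step 4: expand (1,3) (f=10, h=3) → closed; open now [(0,3) g=8 f=12, (0,4) g=7 f=12, (0,5) g=6 f=12, (0,6) g=5 f=12, (2,3) g=8 f=12, (2,4) g=7 f=12, (2,5) g=4 f=10, (3,5) g=3 f=10, (4,6) g=1 f=10, (5,7) g=1 f=12]
step 5: expand (2,5) (f=10, h=6) → closed; open now [(0,3) g=8 f=12, (0,4) g=7 f=12, (0,5) g=6 f=12, (0,6) g=5 f=12, (2,3) g=8 f=12, (2,4) g=5 f=10, (3,5) g=3 f=10, (4,6) g=1 f=10, (5,7) g=1 f=12]

order=[(1,6) → (1,5) → (1,4) → (1,3) → (2,5)]; open=[(0,3) g=8 f=12, (0,4) g=7 f=12, (0,5) g=6 f=12, (0,6) g=5 f=12, (2,3) g=8 f=12, (2,4) g=5 f=10, (3,5) g=3 f=10, (4,6) g=1 f=10, (5,7) g=1 f=12]; closed=[(1,3), (1,4), (1,5), (1,6), (2,5), (2,6), (3,6), (3,7), (4,7)]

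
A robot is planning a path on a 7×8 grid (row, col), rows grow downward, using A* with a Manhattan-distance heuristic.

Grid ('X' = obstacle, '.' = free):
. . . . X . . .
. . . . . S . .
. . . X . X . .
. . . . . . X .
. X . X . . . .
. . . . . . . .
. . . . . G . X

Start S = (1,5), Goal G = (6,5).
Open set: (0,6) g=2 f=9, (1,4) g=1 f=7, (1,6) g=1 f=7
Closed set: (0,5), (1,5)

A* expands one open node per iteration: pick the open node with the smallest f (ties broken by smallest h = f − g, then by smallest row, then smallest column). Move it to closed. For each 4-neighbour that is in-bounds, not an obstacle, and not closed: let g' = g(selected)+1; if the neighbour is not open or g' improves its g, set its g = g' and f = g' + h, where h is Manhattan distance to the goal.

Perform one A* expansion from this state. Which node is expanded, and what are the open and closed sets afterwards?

step 1: expand (1,4) (f=7, h=6) → closed; open now [(0,6) g=2 f=9, (1,3) g=2 f=9, (1,6) g=1 f=7, (2,4) g=2 f=7]

expanded=(1,4); open=[(0,6) g=2 f=9, (1,3) g=2 f=9, (1,6) g=1 f=7, (2,4) g=2 f=7]; closed=[(0,5), (1,4), (1,5)]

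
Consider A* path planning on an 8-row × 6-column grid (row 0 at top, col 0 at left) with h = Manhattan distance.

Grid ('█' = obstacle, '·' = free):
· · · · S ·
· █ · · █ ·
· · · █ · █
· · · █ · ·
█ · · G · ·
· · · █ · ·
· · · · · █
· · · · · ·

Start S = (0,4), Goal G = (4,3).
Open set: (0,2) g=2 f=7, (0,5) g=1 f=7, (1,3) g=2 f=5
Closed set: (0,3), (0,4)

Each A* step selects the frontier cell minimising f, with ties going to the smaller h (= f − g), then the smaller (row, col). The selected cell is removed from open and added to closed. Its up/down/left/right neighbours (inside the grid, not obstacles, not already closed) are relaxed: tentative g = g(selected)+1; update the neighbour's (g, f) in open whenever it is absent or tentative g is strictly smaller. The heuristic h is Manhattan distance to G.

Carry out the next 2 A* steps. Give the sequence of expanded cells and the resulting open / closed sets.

order=[(1,3) → (1,2)]; open=[(0,2) g=2 f=7, (0,5) g=1 f=7, (2,2) g=4 f=7]; closed=[(0,3), (0,4), (1,2), (1,3)]

step 1: expand (1,3) (f=5, h=3) → closed; open now [(0,2) g=2 f=7, (0,5) g=1 f=7, (1,2) g=3 f=7]
step 2: expand (1,2) (f=7, h=4) → closed; open now [(0,2) g=2 f=7, (0,5) g=1 f=7, (2,2) g=4 f=7]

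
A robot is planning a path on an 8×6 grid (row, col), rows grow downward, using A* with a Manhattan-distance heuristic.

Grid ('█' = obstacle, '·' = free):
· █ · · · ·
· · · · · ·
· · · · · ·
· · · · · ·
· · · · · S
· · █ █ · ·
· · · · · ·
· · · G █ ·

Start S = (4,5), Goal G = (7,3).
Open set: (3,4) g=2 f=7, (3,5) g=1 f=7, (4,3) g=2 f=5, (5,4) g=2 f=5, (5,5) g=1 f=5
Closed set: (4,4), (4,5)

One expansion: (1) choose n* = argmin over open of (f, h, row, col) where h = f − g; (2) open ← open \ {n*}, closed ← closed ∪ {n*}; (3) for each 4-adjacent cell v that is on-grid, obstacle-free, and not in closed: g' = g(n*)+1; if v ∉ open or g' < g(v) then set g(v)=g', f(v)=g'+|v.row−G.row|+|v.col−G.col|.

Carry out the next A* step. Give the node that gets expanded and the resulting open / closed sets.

expanded=(4,3); open=[(3,3) g=3 f=7, (3,4) g=2 f=7, (3,5) g=1 f=7, (4,2) g=3 f=7, (5,4) g=2 f=5, (5,5) g=1 f=5]; closed=[(4,3), (4,4), (4,5)]

step 1: expand (4,3) (f=5, h=3) → closed; open now [(3,3) g=3 f=7, (3,4) g=2 f=7, (3,5) g=1 f=7, (4,2) g=3 f=7, (5,4) g=2 f=5, (5,5) g=1 f=5]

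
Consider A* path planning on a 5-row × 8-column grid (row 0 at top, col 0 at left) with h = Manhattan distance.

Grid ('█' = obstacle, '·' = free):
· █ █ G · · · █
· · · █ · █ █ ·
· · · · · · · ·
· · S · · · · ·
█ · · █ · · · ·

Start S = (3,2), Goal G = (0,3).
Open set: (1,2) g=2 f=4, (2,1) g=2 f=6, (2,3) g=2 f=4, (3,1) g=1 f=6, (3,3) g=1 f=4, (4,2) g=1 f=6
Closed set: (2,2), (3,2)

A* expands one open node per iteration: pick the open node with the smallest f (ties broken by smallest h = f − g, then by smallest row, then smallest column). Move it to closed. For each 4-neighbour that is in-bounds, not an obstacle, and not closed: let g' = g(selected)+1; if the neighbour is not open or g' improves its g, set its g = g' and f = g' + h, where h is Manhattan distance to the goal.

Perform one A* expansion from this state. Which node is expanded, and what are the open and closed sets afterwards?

step 1: expand (1,2) (f=4, h=2) → closed; open now [(1,1) g=3 f=6, (2,1) g=2 f=6, (2,3) g=2 f=4, (3,1) g=1 f=6, (3,3) g=1 f=4, (4,2) g=1 f=6]

expanded=(1,2); open=[(1,1) g=3 f=6, (2,1) g=2 f=6, (2,3) g=2 f=4, (3,1) g=1 f=6, (3,3) g=1 f=4, (4,2) g=1 f=6]; closed=[(1,2), (2,2), (3,2)]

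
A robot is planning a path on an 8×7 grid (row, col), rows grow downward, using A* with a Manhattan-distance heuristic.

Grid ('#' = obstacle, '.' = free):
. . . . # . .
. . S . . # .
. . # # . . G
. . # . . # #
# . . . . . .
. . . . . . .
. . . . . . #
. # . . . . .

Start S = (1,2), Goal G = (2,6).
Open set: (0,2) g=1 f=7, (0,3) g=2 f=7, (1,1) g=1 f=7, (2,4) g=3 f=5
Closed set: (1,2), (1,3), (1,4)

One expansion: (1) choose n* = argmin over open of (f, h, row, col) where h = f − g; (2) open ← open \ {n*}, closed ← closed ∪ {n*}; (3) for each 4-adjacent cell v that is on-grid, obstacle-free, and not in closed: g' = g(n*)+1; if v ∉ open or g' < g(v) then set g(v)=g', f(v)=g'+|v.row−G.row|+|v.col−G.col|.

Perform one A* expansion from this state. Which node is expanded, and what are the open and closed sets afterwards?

expanded=(2,4); open=[(0,2) g=1 f=7, (0,3) g=2 f=7, (1,1) g=1 f=7, (2,5) g=4 f=5, (3,4) g=4 f=7]; closed=[(1,2), (1,3), (1,4), (2,4)]

step 1: expand (2,4) (f=5, h=2) → closed; open now [(0,2) g=1 f=7, (0,3) g=2 f=7, (1,1) g=1 f=7, (2,5) g=4 f=5, (3,4) g=4 f=7]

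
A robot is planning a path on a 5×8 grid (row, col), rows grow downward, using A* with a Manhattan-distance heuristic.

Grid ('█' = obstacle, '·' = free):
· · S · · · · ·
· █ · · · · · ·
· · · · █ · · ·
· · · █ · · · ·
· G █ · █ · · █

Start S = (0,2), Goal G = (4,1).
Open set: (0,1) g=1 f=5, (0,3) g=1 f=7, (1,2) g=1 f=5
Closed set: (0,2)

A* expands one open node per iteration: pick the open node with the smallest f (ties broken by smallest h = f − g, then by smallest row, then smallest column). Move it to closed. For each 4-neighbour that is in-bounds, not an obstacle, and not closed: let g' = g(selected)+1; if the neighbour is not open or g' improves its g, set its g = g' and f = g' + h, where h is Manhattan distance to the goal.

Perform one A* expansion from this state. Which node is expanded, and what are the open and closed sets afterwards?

step 1: expand (0,1) (f=5, h=4) → closed; open now [(0,0) g=2 f=7, (0,3) g=1 f=7, (1,2) g=1 f=5]

expanded=(0,1); open=[(0,0) g=2 f=7, (0,3) g=1 f=7, (1,2) g=1 f=5]; closed=[(0,1), (0,2)]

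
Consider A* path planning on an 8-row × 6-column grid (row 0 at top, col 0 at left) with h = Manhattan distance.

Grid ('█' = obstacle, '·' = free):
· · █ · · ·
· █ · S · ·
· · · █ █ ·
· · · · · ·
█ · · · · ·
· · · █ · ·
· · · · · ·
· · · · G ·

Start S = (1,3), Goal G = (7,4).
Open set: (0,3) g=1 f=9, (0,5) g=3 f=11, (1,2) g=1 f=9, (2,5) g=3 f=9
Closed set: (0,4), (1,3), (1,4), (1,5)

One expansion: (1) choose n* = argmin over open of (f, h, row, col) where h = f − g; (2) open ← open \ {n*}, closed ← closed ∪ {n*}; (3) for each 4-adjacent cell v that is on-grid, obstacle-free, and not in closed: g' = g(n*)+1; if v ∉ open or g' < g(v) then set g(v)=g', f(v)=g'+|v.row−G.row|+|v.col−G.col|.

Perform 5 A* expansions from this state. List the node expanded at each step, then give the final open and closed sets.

step 1: expand (2,5) (f=9, h=6) → closed; open now [(0,3) g=1 f=9, (0,5) g=3 f=11, (1,2) g=1 f=9, (3,5) g=4 f=9]
step 2: expand (3,5) (f=9, h=5) → closed; open now [(0,3) g=1 f=9, (0,5) g=3 f=11, (1,2) g=1 f=9, (3,4) g=5 f=9, (4,5) g=5 f=9]
step 3: expand (3,4) (f=9, h=4) → closed; open now [(0,3) g=1 f=9, (0,5) g=3 f=11, (1,2) g=1 f=9, (3,3) g=6 f=11, (4,4) g=6 f=9, (4,5) g=5 f=9]
step 4: expand (4,4) (f=9, h=3) → closed; open now [(0,3) g=1 f=9, (0,5) g=3 f=11, (1,2) g=1 f=9, (3,3) g=6 f=11, (4,3) g=7 f=11, (4,5) g=5 f=9, (5,4) g=7 f=9]
step 5: expand (5,4) (f=9, h=2) → closed; open now [(0,3) g=1 f=9, (0,5) g=3 f=11, (1,2) g=1 f=9, (3,3) g=6 f=11, (4,3) g=7 f=11, (4,5) g=5 f=9, (5,5) g=8 f=11, (6,4) g=8 f=9]

order=[(2,5) → (3,5) → (3,4) → (4,4) → (5,4)]; open=[(0,3) g=1 f=9, (0,5) g=3 f=11, (1,2) g=1 f=9, (3,3) g=6 f=11, (4,3) g=7 f=11, (4,5) g=5 f=9, (5,5) g=8 f=11, (6,4) g=8 f=9]; closed=[(0,4), (1,3), (1,4), (1,5), (2,5), (3,4), (3,5), (4,4), (5,4)]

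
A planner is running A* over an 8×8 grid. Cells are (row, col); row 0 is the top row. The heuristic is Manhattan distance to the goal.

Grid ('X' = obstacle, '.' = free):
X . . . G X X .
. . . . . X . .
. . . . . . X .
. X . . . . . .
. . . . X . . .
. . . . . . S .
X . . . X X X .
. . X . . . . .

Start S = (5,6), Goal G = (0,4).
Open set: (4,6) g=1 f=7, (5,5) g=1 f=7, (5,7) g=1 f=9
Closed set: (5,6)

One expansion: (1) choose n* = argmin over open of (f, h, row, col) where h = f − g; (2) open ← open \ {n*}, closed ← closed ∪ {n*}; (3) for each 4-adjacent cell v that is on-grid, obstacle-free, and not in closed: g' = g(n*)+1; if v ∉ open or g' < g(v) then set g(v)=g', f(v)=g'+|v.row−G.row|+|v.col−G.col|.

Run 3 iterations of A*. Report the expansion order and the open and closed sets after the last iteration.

order=[(4,6) → (3,6) → (3,5)]; open=[(2,5) g=4 f=7, (3,4) g=4 f=7, (3,7) g=3 f=9, (4,5) g=2 f=7, (4,7) g=2 f=9, (5,5) g=1 f=7, (5,7) g=1 f=9]; closed=[(3,5), (3,6), (4,6), (5,6)]

step 1: expand (4,6) (f=7, h=6) → closed; open now [(3,6) g=2 f=7, (4,5) g=2 f=7, (4,7) g=2 f=9, (5,5) g=1 f=7, (5,7) g=1 f=9]
step 2: expand (3,6) (f=7, h=5) → closed; open now [(3,5) g=3 f=7, (3,7) g=3 f=9, (4,5) g=2 f=7, (4,7) g=2 f=9, (5,5) g=1 f=7, (5,7) g=1 f=9]
step 3: expand (3,5) (f=7, h=4) → closed; open now [(2,5) g=4 f=7, (3,4) g=4 f=7, (3,7) g=3 f=9, (4,5) g=2 f=7, (4,7) g=2 f=9, (5,5) g=1 f=7, (5,7) g=1 f=9]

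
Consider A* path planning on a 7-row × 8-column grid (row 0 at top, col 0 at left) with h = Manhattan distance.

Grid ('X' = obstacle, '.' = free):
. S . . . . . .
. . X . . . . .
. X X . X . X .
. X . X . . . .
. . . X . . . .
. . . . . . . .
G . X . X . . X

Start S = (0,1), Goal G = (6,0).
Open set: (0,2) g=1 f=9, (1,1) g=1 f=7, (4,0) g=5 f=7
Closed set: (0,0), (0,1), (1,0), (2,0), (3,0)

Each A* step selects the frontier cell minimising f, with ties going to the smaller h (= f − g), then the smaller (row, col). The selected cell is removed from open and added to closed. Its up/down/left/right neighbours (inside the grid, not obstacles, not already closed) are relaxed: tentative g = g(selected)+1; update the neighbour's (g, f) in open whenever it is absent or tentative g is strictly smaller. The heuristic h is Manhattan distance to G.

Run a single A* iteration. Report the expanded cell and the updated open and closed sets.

expanded=(4,0); open=[(0,2) g=1 f=9, (1,1) g=1 f=7, (4,1) g=6 f=9, (5,0) g=6 f=7]; closed=[(0,0), (0,1), (1,0), (2,0), (3,0), (4,0)]

step 1: expand (4,0) (f=7, h=2) → closed; open now [(0,2) g=1 f=9, (1,1) g=1 f=7, (4,1) g=6 f=9, (5,0) g=6 f=7]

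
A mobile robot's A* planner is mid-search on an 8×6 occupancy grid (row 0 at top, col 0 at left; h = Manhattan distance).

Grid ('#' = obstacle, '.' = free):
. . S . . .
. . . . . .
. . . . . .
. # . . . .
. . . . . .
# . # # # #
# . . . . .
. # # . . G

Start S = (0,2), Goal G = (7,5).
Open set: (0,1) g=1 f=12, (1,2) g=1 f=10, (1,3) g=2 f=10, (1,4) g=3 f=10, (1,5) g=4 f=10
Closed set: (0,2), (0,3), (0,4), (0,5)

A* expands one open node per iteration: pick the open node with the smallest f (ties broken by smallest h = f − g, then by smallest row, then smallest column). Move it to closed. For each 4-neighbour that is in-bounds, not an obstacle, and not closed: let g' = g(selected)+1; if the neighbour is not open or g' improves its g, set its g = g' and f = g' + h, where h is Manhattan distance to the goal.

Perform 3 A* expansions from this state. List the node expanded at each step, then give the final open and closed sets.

order=[(1,5) → (2,5) → (3,5)]; open=[(0,1) g=1 f=12, (1,2) g=1 f=10, (1,3) g=2 f=10, (1,4) g=3 f=10, (2,4) g=6 f=12, (3,4) g=7 f=12, (4,5) g=7 f=10]; closed=[(0,2), (0,3), (0,4), (0,5), (1,5), (2,5), (3,5)]

step 1: expand (1,5) (f=10, h=6) → closed; open now [(0,1) g=1 f=12, (1,2) g=1 f=10, (1,3) g=2 f=10, (1,4) g=3 f=10, (2,5) g=5 f=10]
step 2: expand (2,5) (f=10, h=5) → closed; open now [(0,1) g=1 f=12, (1,2) g=1 f=10, (1,3) g=2 f=10, (1,4) g=3 f=10, (2,4) g=6 f=12, (3,5) g=6 f=10]
step 3: expand (3,5) (f=10, h=4) → closed; open now [(0,1) g=1 f=12, (1,2) g=1 f=10, (1,3) g=2 f=10, (1,4) g=3 f=10, (2,4) g=6 f=12, (3,4) g=7 f=12, (4,5) g=7 f=10]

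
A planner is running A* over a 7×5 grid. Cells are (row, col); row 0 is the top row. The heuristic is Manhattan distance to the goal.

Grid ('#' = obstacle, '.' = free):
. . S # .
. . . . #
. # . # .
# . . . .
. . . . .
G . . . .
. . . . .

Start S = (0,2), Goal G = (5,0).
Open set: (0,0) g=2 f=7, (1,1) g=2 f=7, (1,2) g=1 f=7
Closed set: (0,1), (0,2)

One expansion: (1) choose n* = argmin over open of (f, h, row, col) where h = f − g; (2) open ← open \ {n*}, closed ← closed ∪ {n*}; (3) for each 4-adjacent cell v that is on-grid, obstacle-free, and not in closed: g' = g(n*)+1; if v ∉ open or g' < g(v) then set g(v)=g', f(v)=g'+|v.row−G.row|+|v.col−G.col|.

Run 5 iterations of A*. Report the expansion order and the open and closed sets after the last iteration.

order=[(0,0) → (1,0) → (2,0) → (1,1) → (1,2)]; open=[(1,3) g=2 f=9, (2,2) g=2 f=7]; closed=[(0,0), (0,1), (0,2), (1,0), (1,1), (1,2), (2,0)]

step 1: expand (0,0) (f=7, h=5) → closed; open now [(1,0) g=3 f=7, (1,1) g=2 f=7, (1,2) g=1 f=7]
step 2: expand (1,0) (f=7, h=4) → closed; open now [(1,1) g=2 f=7, (1,2) g=1 f=7, (2,0) g=4 f=7]
step 3: expand (2,0) (f=7, h=3) → closed; open now [(1,1) g=2 f=7, (1,2) g=1 f=7]
step 4: expand (1,1) (f=7, h=5) → closed; open now [(1,2) g=1 f=7]
step 5: expand (1,2) (f=7, h=6) → closed; open now [(1,3) g=2 f=9, (2,2) g=2 f=7]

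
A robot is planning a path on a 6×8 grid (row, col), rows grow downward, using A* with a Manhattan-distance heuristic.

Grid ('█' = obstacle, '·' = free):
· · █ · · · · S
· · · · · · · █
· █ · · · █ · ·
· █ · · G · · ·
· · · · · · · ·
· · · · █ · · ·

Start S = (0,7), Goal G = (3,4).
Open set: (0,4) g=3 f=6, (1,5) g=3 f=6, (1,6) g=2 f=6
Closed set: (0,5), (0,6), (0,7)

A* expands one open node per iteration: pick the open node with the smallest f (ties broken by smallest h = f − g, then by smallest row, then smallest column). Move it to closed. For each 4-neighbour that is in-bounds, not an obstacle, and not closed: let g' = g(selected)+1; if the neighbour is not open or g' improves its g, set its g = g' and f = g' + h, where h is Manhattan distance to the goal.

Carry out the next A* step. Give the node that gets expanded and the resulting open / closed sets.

step 1: expand (0,4) (f=6, h=3) → closed; open now [(0,3) g=4 f=8, (1,4) g=4 f=6, (1,5) g=3 f=6, (1,6) g=2 f=6]

expanded=(0,4); open=[(0,3) g=4 f=8, (1,4) g=4 f=6, (1,5) g=3 f=6, (1,6) g=2 f=6]; closed=[(0,4), (0,5), (0,6), (0,7)]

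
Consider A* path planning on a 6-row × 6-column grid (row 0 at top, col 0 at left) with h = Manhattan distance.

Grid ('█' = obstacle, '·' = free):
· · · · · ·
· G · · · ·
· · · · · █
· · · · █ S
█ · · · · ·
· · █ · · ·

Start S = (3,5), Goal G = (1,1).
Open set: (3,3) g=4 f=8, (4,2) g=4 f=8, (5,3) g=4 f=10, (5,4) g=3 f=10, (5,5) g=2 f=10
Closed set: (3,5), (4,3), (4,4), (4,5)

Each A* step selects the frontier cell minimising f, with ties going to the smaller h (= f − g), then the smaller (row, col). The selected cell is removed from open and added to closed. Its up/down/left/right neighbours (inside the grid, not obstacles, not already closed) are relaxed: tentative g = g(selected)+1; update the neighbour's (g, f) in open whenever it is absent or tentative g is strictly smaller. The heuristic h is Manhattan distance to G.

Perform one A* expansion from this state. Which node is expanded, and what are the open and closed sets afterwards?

expanded=(3,3); open=[(2,3) g=5 f=8, (3,2) g=5 f=8, (4,2) g=4 f=8, (5,3) g=4 f=10, (5,4) g=3 f=10, (5,5) g=2 f=10]; closed=[(3,3), (3,5), (4,3), (4,4), (4,5)]

step 1: expand (3,3) (f=8, h=4) → closed; open now [(2,3) g=5 f=8, (3,2) g=5 f=8, (4,2) g=4 f=8, (5,3) g=4 f=10, (5,4) g=3 f=10, (5,5) g=2 f=10]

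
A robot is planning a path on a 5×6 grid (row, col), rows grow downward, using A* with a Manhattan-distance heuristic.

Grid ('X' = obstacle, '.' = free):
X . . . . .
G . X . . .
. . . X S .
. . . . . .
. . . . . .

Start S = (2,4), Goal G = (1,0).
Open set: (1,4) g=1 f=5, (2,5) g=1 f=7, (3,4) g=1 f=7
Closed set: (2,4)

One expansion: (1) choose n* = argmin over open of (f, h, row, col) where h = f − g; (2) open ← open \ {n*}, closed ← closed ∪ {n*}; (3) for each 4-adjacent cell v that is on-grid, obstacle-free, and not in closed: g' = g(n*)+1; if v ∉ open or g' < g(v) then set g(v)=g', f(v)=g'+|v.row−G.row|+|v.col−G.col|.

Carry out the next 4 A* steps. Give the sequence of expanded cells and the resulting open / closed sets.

order=[(1,4) → (1,3) → (0,3) → (0,2)]; open=[(0,1) g=5 f=7, (0,4) g=2 f=7, (1,5) g=2 f=7, (2,5) g=1 f=7, (3,4) g=1 f=7]; closed=[(0,2), (0,3), (1,3), (1,4), (2,4)]

step 1: expand (1,4) (f=5, h=4) → closed; open now [(0,4) g=2 f=7, (1,3) g=2 f=5, (1,5) g=2 f=7, (2,5) g=1 f=7, (3,4) g=1 f=7]
step 2: expand (1,3) (f=5, h=3) → closed; open now [(0,3) g=3 f=7, (0,4) g=2 f=7, (1,5) g=2 f=7, (2,5) g=1 f=7, (3,4) g=1 f=7]
step 3: expand (0,3) (f=7, h=4) → closed; open now [(0,2) g=4 f=7, (0,4) g=2 f=7, (1,5) g=2 f=7, (2,5) g=1 f=7, (3,4) g=1 f=7]
step 4: expand (0,2) (f=7, h=3) → closed; open now [(0,1) g=5 f=7, (0,4) g=2 f=7, (1,5) g=2 f=7, (2,5) g=1 f=7, (3,4) g=1 f=7]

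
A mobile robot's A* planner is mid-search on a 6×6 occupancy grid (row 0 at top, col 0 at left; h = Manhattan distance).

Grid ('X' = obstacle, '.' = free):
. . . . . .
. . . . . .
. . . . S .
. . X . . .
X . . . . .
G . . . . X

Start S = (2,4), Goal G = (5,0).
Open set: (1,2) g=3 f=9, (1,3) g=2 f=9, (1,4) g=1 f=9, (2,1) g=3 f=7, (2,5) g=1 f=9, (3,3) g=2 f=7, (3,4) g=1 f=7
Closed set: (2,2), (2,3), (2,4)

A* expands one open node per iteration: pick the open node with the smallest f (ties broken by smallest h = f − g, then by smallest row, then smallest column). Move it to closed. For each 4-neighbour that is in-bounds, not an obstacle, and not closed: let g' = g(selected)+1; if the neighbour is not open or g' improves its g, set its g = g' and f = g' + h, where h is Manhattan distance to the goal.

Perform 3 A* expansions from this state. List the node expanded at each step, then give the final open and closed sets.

order=[(2,1) → (2,0) → (3,0)]; open=[(1,0) g=5 f=9, (1,1) g=4 f=9, (1,2) g=3 f=9, (1,3) g=2 f=9, (1,4) g=1 f=9, (2,5) g=1 f=9, (3,1) g=4 f=7, (3,3) g=2 f=7, (3,4) g=1 f=7]; closed=[(2,0), (2,1), (2,2), (2,3), (2,4), (3,0)]

step 1: expand (2,1) (f=7, h=4) → closed; open now [(1,1) g=4 f=9, (1,2) g=3 f=9, (1,3) g=2 f=9, (1,4) g=1 f=9, (2,0) g=4 f=7, (2,5) g=1 f=9, (3,1) g=4 f=7, (3,3) g=2 f=7, (3,4) g=1 f=7]
step 2: expand (2,0) (f=7, h=3) → closed; open now [(1,0) g=5 f=9, (1,1) g=4 f=9, (1,2) g=3 f=9, (1,3) g=2 f=9, (1,4) g=1 f=9, (2,5) g=1 f=9, (3,0) g=5 f=7, (3,1) g=4 f=7, (3,3) g=2 f=7, (3,4) g=1 f=7]
step 3: expand (3,0) (f=7, h=2) → closed; open now [(1,0) g=5 f=9, (1,1) g=4 f=9, (1,2) g=3 f=9, (1,3) g=2 f=9, (1,4) g=1 f=9, (2,5) g=1 f=9, (3,1) g=4 f=7, (3,3) g=2 f=7, (3,4) g=1 f=7]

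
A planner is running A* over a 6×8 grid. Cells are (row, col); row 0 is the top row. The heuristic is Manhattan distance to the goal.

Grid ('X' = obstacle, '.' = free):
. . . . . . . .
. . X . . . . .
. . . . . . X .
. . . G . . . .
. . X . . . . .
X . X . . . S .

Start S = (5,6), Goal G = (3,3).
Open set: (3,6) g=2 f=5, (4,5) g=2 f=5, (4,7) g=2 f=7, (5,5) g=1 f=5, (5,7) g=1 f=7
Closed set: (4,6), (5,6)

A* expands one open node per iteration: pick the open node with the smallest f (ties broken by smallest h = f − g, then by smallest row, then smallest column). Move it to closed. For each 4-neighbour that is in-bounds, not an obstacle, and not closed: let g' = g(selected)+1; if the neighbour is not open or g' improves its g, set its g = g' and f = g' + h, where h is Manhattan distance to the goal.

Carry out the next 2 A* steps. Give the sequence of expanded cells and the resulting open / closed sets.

step 1: expand (3,6) (f=5, h=3) → closed; open now [(3,5) g=3 f=5, (3,7) g=3 f=7, (4,5) g=2 f=5, (4,7) g=2 f=7, (5,5) g=1 f=5, (5,7) g=1 f=7]
step 2: expand (3,5) (f=5, h=2) → closed; open now [(2,5) g=4 f=7, (3,4) g=4 f=5, (3,7) g=3 f=7, (4,5) g=2 f=5, (4,7) g=2 f=7, (5,5) g=1 f=5, (5,7) g=1 f=7]

order=[(3,6) → (3,5)]; open=[(2,5) g=4 f=7, (3,4) g=4 f=5, (3,7) g=3 f=7, (4,5) g=2 f=5, (4,7) g=2 f=7, (5,5) g=1 f=5, (5,7) g=1 f=7]; closed=[(3,5), (3,6), (4,6), (5,6)]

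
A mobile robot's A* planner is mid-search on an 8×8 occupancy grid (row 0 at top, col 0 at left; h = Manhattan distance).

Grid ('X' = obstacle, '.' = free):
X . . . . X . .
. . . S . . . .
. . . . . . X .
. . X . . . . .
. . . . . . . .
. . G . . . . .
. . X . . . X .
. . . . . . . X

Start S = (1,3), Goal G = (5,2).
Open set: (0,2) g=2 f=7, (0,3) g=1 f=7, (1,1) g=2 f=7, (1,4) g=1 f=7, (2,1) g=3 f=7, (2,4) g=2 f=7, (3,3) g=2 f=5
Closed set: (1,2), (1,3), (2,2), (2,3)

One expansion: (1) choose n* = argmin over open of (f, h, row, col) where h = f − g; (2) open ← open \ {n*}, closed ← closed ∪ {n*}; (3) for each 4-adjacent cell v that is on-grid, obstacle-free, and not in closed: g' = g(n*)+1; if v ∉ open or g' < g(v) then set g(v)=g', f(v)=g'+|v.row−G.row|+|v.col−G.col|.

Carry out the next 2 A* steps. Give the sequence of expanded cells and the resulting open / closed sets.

step 1: expand (3,3) (f=5, h=3) → closed; open now [(0,2) g=2 f=7, (0,3) g=1 f=7, (1,1) g=2 f=7, (1,4) g=1 f=7, (2,1) g=3 f=7, (2,4) g=2 f=7, (3,4) g=3 f=7, (4,3) g=3 f=5]
step 2: expand (4,3) (f=5, h=2) → closed; open now [(0,2) g=2 f=7, (0,3) g=1 f=7, (1,1) g=2 f=7, (1,4) g=1 f=7, (2,1) g=3 f=7, (2,4) g=2 f=7, (3,4) g=3 f=7, (4,2) g=4 f=5, (4,4) g=4 f=7, (5,3) g=4 f=5]

order=[(3,3) → (4,3)]; open=[(0,2) g=2 f=7, (0,3) g=1 f=7, (1,1) g=2 f=7, (1,4) g=1 f=7, (2,1) g=3 f=7, (2,4) g=2 f=7, (3,4) g=3 f=7, (4,2) g=4 f=5, (4,4) g=4 f=7, (5,3) g=4 f=5]; closed=[(1,2), (1,3), (2,2), (2,3), (3,3), (4,3)]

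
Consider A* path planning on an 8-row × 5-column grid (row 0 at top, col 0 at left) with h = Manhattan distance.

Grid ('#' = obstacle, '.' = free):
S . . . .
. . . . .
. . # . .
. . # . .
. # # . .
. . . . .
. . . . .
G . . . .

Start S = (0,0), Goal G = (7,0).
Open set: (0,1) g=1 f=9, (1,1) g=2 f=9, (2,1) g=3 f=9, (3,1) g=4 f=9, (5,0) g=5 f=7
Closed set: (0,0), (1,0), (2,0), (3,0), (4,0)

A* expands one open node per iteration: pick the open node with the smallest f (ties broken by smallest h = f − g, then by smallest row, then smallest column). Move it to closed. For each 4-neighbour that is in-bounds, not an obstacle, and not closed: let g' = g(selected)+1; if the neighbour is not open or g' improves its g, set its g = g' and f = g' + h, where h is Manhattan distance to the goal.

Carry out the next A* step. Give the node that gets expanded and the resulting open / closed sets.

step 1: expand (5,0) (f=7, h=2) → closed; open now [(0,1) g=1 f=9, (1,1) g=2 f=9, (2,1) g=3 f=9, (3,1) g=4 f=9, (5,1) g=6 f=9, (6,0) g=6 f=7]

expanded=(5,0); open=[(0,1) g=1 f=9, (1,1) g=2 f=9, (2,1) g=3 f=9, (3,1) g=4 f=9, (5,1) g=6 f=9, (6,0) g=6 f=7]; closed=[(0,0), (1,0), (2,0), (3,0), (4,0), (5,0)]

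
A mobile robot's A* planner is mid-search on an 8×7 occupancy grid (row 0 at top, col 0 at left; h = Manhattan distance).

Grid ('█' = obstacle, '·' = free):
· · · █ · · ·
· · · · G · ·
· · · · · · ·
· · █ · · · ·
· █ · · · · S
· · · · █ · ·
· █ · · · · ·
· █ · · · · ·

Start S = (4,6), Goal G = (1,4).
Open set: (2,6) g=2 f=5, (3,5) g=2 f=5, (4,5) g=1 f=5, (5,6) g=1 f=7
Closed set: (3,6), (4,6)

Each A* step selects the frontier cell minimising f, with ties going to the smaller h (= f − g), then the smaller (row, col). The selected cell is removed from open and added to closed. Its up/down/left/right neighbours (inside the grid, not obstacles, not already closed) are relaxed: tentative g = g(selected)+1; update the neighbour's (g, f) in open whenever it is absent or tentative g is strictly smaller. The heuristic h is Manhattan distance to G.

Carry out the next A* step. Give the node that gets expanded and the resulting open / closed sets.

step 1: expand (2,6) (f=5, h=3) → closed; open now [(1,6) g=3 f=5, (2,5) g=3 f=5, (3,5) g=2 f=5, (4,5) g=1 f=5, (5,6) g=1 f=7]

expanded=(2,6); open=[(1,6) g=3 f=5, (2,5) g=3 f=5, (3,5) g=2 f=5, (4,5) g=1 f=5, (5,6) g=1 f=7]; closed=[(2,6), (3,6), (4,6)]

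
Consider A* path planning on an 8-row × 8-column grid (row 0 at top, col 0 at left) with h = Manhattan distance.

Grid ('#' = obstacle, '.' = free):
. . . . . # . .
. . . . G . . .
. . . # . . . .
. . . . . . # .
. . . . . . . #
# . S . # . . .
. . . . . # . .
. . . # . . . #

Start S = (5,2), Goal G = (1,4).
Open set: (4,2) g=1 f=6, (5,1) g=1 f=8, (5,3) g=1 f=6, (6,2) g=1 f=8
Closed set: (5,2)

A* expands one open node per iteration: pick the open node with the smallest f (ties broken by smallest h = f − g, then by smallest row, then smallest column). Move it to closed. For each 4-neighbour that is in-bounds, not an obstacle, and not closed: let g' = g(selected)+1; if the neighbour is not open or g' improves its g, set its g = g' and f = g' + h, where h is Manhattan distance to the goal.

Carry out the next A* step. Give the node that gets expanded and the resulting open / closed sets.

expanded=(4,2); open=[(3,2) g=2 f=6, (4,1) g=2 f=8, (4,3) g=2 f=6, (5,1) g=1 f=8, (5,3) g=1 f=6, (6,2) g=1 f=8]; closed=[(4,2), (5,2)]

step 1: expand (4,2) (f=6, h=5) → closed; open now [(3,2) g=2 f=6, (4,1) g=2 f=8, (4,3) g=2 f=6, (5,1) g=1 f=8, (5,3) g=1 f=6, (6,2) g=1 f=8]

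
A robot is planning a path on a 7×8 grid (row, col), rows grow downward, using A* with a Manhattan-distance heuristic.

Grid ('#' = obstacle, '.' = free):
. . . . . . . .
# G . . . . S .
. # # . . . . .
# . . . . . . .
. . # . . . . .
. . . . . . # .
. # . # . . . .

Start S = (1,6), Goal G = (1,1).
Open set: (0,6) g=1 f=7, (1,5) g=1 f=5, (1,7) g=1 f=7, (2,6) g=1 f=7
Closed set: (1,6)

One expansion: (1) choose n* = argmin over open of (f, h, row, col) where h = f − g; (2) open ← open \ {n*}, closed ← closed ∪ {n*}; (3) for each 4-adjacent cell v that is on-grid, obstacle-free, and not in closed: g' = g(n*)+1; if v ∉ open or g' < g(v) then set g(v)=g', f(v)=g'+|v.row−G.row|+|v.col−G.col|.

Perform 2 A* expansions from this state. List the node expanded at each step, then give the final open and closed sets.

step 1: expand (1,5) (f=5, h=4) → closed; open now [(0,5) g=2 f=7, (0,6) g=1 f=7, (1,4) g=2 f=5, (1,7) g=1 f=7, (2,5) g=2 f=7, (2,6) g=1 f=7]
step 2: expand (1,4) (f=5, h=3) → closed; open now [(0,4) g=3 f=7, (0,5) g=2 f=7, (0,6) g=1 f=7, (1,3) g=3 f=5, (1,7) g=1 f=7, (2,4) g=3 f=7, (2,5) g=2 f=7, (2,6) g=1 f=7]

order=[(1,5) → (1,4)]; open=[(0,4) g=3 f=7, (0,5) g=2 f=7, (0,6) g=1 f=7, (1,3) g=3 f=5, (1,7) g=1 f=7, (2,4) g=3 f=7, (2,5) g=2 f=7, (2,6) g=1 f=7]; closed=[(1,4), (1,5), (1,6)]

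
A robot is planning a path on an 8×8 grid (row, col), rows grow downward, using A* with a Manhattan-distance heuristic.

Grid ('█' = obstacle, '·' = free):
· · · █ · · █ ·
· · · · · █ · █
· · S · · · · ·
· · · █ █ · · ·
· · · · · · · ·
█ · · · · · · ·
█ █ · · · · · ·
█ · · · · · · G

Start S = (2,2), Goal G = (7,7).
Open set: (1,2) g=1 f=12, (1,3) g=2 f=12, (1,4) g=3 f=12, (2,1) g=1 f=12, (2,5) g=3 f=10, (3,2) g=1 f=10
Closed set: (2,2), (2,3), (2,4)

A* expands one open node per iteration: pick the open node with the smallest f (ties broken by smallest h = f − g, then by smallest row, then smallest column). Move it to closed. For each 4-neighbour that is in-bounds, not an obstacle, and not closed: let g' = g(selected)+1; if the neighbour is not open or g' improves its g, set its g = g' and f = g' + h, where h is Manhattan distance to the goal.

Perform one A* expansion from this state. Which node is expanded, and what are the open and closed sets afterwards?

step 1: expand (2,5) (f=10, h=7) → closed; open now [(1,2) g=1 f=12, (1,3) g=2 f=12, (1,4) g=3 f=12, (2,1) g=1 f=12, (2,6) g=4 f=10, (3,2) g=1 f=10, (3,5) g=4 f=10]

expanded=(2,5); open=[(1,2) g=1 f=12, (1,3) g=2 f=12, (1,4) g=3 f=12, (2,1) g=1 f=12, (2,6) g=4 f=10, (3,2) g=1 f=10, (3,5) g=4 f=10]; closed=[(2,2), (2,3), (2,4), (2,5)]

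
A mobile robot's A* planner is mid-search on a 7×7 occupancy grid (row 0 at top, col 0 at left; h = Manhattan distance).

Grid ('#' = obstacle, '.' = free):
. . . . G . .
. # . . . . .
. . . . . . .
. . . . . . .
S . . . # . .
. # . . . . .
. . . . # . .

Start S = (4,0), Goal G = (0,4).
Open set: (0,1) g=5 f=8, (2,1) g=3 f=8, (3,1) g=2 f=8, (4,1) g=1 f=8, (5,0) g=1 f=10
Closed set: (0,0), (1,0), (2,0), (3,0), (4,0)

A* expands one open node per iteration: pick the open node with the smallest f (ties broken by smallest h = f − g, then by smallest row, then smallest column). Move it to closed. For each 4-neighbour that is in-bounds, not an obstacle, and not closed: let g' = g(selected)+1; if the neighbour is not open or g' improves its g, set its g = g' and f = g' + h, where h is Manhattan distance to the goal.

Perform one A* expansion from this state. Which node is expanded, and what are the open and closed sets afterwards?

step 1: expand (0,1) (f=8, h=3) → closed; open now [(0,2) g=6 f=8, (2,1) g=3 f=8, (3,1) g=2 f=8, (4,1) g=1 f=8, (5,0) g=1 f=10]

expanded=(0,1); open=[(0,2) g=6 f=8, (2,1) g=3 f=8, (3,1) g=2 f=8, (4,1) g=1 f=8, (5,0) g=1 f=10]; closed=[(0,0), (0,1), (1,0), (2,0), (3,0), (4,0)]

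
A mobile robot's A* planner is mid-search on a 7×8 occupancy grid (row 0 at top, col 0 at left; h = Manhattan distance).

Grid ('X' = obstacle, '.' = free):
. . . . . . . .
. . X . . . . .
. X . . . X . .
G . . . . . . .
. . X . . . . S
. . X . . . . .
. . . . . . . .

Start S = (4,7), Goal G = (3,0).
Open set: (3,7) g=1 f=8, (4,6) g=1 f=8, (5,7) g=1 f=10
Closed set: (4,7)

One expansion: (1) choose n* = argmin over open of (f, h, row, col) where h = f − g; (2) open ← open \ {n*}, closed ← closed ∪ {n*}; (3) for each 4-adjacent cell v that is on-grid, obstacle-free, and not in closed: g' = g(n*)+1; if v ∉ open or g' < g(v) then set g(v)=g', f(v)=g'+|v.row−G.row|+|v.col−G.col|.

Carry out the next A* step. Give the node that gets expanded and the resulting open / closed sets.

step 1: expand (3,7) (f=8, h=7) → closed; open now [(2,7) g=2 f=10, (3,6) g=2 f=8, (4,6) g=1 f=8, (5,7) g=1 f=10]

expanded=(3,7); open=[(2,7) g=2 f=10, (3,6) g=2 f=8, (4,6) g=1 f=8, (5,7) g=1 f=10]; closed=[(3,7), (4,7)]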